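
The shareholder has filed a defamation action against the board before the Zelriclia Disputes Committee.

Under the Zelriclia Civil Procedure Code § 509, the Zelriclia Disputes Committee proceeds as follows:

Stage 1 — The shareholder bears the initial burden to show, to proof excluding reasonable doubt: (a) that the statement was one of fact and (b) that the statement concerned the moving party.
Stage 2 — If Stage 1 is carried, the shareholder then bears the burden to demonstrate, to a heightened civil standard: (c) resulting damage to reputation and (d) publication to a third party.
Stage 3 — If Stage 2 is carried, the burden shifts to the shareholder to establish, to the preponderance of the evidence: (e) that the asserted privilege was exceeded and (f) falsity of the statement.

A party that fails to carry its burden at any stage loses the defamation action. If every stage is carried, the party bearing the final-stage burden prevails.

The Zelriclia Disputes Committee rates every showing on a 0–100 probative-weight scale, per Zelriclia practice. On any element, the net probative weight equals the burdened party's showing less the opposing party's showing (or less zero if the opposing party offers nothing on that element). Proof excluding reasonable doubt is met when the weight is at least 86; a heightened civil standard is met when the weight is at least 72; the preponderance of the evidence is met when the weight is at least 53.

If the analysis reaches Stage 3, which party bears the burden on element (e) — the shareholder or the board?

Stage 3's rule assigns the burden to the shareholder (to the preponderance of the evidence).

shareholder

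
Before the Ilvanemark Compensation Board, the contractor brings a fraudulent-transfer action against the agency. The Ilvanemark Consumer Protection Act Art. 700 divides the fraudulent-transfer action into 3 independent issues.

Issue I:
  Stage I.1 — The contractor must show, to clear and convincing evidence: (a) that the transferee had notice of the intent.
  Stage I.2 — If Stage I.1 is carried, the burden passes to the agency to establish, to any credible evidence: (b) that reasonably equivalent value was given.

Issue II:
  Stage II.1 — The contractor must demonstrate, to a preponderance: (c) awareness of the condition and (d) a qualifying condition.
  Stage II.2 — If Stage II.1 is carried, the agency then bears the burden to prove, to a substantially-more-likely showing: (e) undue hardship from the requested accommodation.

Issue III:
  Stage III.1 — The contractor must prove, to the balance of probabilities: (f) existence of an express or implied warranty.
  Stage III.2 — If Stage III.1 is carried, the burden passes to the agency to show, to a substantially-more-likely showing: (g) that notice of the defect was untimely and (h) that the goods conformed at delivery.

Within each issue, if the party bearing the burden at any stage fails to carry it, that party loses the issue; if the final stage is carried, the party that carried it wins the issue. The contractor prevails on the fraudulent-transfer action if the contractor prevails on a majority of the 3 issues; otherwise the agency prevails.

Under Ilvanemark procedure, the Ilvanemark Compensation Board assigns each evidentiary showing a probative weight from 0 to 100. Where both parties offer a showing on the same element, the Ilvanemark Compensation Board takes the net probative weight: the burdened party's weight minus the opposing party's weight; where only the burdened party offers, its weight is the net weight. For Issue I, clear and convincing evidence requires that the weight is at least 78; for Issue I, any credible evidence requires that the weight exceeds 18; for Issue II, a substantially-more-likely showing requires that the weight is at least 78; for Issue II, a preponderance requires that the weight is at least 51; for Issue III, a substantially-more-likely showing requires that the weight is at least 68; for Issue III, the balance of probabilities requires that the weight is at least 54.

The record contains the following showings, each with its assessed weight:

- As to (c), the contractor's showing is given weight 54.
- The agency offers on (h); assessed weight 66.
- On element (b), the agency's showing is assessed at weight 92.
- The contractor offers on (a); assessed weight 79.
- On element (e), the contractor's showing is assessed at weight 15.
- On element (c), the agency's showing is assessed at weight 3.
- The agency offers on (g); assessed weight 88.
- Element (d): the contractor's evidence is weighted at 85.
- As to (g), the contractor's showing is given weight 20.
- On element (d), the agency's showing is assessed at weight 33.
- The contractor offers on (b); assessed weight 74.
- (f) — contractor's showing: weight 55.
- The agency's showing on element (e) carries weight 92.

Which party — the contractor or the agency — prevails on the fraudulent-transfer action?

— Issue I —
Stage I.1 — burden on contractor; standard: clear and convincing evidence (weight is at least 78).
    (a): 79 ≥ 78 [met]
  The contractor carries Stage I.1; the agency now bears the burden.
Stage I.2 — burden on agency; standard: any credible evidence (weight exceeds 18).
    (b): 92 − 74 = 18 ≤ 18 [not met]
  The agency does not carry Stage I.2.
The analysis ends at Stage I.2; the contractor prevails on this issue.
— Issue II —
At Stage II.1 the contractor must meet a preponderance (weight is at least 51): on (c) the weight is 54 less the opposing 3 gives net 51, which does reach 51, so (c) meets the standard; on (d) the weight is 85 less the opposing 33 gives net 52, which does reach 51, so (d) meets the standard.
  The contractor carries Stage II.1; the agency now bears the burden.
At Stage II.2 the agency must meet a substantially-more-likely showing (weight is at least 78): on (e) the weight is 92 less the opposing 15 gives net 77, which does not reach 78, so (e) does not meet the standard.
  Not every element is met, so the agency fails to carry Stage II.2.
The analysis ends at Stage II.2; the contractor prevails on this issue.
— Issue III —
Stage III.1 (contractor, the balance of probabilities, weight is at least 54): (f) 55 ≥ 54 — meets.
  The contractor carries Stage III.1; the agency now bears the burden.
Stage III.2 (agency, a substantially-more-likely showing, weight is at least 68): (g) net 88−20=68 ≥ 68 — meets; (h) 66 < 68 — fails.
  Not every element is met, so the agency fails to carry Stage III.2.
So the contractor prevails on this issue.
Per-issue: Issue I → contractor; Issue II → contractor; Issue III → contractor. The contractor must prevail on a majority of issues; overall, the contractor prevails.

contractor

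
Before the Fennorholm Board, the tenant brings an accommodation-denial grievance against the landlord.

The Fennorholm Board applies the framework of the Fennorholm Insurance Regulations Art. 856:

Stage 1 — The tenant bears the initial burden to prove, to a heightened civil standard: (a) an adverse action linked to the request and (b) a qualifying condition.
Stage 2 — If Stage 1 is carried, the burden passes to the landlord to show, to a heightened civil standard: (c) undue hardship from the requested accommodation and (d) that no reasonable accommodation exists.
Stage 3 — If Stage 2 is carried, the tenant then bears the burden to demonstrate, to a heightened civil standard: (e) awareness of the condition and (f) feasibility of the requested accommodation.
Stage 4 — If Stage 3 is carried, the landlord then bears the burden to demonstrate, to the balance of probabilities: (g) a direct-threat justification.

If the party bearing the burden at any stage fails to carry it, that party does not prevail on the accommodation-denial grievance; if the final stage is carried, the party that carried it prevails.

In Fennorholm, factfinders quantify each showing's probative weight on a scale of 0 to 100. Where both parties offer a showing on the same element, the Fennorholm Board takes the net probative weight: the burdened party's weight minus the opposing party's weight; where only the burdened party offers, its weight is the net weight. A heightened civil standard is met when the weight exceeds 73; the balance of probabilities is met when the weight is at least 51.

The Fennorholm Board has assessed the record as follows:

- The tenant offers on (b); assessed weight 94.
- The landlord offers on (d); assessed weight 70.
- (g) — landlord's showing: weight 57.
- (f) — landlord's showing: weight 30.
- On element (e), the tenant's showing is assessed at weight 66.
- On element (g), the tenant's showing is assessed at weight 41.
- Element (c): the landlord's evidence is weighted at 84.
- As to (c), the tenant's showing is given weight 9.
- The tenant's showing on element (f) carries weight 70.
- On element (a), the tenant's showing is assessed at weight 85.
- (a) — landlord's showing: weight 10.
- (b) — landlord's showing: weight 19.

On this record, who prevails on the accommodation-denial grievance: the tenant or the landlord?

tenant

Stage 1 — burden on tenant; standard: a heightened civil standard (weight exceeds 73).
    (a): 85 − 10 = 75 > 73 [met]
    (b): 94 − 19 = 75 > 73 [met]
  Stage 1 is satisfied; the onus moves to the landlord.
Stage 2 — burden on landlord; standard: a heightened civil standard (weight exceeds 73).
    (c): 84 − 9 = 75 > 73 [met]
    (d): 70 ≤ 73 [not met]
  The landlord does not carry Stage 2.
So the tenant prevails.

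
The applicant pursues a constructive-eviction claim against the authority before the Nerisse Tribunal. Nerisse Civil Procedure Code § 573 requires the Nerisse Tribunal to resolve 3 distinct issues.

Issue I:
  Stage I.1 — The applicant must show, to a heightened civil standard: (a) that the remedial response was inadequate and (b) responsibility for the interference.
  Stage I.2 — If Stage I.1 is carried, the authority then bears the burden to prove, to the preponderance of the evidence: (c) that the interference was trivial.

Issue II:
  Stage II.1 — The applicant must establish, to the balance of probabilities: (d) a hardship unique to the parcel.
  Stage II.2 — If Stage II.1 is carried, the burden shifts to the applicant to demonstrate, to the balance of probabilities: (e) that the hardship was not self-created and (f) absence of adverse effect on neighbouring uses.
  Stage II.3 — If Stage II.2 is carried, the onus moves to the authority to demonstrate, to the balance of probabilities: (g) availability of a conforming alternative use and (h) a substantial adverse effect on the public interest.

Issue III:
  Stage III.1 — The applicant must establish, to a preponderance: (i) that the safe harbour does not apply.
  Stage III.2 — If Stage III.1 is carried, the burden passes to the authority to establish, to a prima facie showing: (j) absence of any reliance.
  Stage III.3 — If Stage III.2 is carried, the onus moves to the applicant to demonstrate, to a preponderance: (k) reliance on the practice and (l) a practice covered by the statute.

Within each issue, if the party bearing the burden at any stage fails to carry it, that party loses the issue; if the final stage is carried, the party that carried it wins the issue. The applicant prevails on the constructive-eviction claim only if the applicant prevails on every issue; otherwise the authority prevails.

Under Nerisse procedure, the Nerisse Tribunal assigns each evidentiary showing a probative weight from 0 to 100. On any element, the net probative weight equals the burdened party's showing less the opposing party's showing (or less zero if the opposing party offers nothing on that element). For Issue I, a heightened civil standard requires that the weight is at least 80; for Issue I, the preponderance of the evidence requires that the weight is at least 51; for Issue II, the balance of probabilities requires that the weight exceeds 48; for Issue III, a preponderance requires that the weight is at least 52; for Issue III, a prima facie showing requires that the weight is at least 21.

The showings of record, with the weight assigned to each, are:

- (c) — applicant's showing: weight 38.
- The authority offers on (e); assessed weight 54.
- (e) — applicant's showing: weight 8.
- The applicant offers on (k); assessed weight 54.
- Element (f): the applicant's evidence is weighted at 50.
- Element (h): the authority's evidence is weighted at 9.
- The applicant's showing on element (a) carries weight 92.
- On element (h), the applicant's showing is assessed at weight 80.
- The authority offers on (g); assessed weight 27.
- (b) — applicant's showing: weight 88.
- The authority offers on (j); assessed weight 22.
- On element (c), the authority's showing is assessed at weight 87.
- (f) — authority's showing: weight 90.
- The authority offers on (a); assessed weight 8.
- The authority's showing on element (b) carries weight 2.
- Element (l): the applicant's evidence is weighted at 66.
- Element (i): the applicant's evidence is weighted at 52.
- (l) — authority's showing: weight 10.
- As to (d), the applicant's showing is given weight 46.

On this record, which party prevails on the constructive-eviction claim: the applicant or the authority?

authority

— Issue I —
At Stage I.1 the applicant must meet a heightened civil standard (weight is at least 80): on (a) the weight is 92 less the opposing 8 gives net 84, ≥ 80, so (a) meets the standard; on (b) the weight is 88 less the opposing 2 gives net 86, which does reach 80, so (b) meets the standard.
  The applicant carries Stage I.1; the authority now bears the burden.
At Stage I.2 the authority must meet the preponderance of the evidence (weight is at least 51): on (c) the weight is 87 less the opposing 38 gives net 49, which does not reach 51, so (c) does not meet the standard.
  The authority does not carry Stage I.2.
So the applicant prevails on this issue.
— Issue II —
At Stage II.1 the applicant must meet the balance of probabilities (weight exceeds 48): on (d) the weight is 46, ≤ 48, so (d) does not meet the standard.
  Not every element is met, so the applicant fails to carry Stage II.1.
So the authority prevails on this issue.
— Issue III —
Stage III.1 — burden on applicant; standard: a preponderance (weight is at least 52).
    (i): 52 ≥ 52 [met]
  Stage III.1 is satisfied; the onus moves to the authority.
Stage III.2 — burden on authority; standard: a prima facie showing (weight is at least 21).
    (j): 22 ≥ 21 [met]
  Stage III.2 is satisfied; the onus moves to the applicant.
Stage III.3 — burden on applicant; standard: a preponderance (weight is at least 52).
    (k): 54 ≥ 52 [met]
    (l): 66 − 10 = 56 ≥ 52 [met]
  Stage III.3 carried; the final stage is satisfied.
With every stage satisfied, the applicant prevails on this issue.
Per-issue: Issue I → applicant; Issue II → authority; Issue III → applicant. The applicant must prevail on every issue; overall, the authority prevails.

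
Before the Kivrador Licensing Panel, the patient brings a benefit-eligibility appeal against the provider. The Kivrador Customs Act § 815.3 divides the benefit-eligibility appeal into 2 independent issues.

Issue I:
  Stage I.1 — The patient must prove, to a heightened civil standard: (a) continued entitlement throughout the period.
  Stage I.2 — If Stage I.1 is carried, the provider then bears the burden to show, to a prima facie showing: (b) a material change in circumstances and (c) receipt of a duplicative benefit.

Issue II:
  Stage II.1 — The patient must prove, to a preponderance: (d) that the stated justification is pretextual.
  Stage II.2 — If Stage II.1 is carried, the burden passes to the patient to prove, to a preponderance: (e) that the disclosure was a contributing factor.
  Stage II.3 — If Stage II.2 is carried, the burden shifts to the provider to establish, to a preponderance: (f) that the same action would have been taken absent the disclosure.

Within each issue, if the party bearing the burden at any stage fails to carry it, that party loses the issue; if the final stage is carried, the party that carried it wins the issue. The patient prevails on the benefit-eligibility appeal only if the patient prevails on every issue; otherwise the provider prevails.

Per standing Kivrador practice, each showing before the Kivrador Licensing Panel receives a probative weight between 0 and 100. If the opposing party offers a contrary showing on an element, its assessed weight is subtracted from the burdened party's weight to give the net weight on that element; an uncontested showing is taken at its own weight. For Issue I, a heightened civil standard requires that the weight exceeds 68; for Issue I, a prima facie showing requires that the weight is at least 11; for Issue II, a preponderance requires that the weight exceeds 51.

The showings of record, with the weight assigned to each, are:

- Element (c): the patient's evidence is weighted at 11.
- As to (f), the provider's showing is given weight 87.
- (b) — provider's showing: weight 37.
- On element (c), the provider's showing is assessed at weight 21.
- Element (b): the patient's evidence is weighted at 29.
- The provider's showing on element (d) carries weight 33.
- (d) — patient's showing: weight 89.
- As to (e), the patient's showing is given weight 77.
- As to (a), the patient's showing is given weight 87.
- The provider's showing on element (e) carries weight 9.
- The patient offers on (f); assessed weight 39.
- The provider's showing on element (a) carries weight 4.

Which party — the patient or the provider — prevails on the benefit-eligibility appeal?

patient

— Issue I —
Stage I.1 — burden on patient; standard: a heightened civil standard (weight exceeds 68).
    (a): 87 − 4 = 83 > 68 [met]
  Stage I.1 carried; the burden shifts to the provider.
Stage I.2 — burden on provider; standard: a prima facie showing (weight is at least 11).
    (b): 37 − 29 = 8 < 11 [not met]
    (c): 21 − 11 = 10 < 11 [not met]
  The provider does not carry Stage I.2.
So the patient prevails on this issue.
— Issue II —
At Stage II.1 the patient must meet a preponderance (weight exceeds 51): on (d) the weight is 89 less the opposing 33 gives net 56, > 51, so (d) meets the standard.
  All elements met. The patient retains the burden for Stage II.2.
At Stage II.2 the patient must meet a preponderance (weight exceeds 51): on (e) the weight is 77 less the opposing 9 gives net 68, which does exceed 51, so (e) meets the standard.
  Stage II.2 carried; the burden shifts to the provider.
At Stage II.3 the provider must meet a preponderance (weight exceeds 51): on (f) the weight is 87 less the opposing 39 gives net 48, ≤ 51, so (f) does not meet the standard.
  The provider does not carry Stage II.3.
The analysis ends at Stage II.3; the patient prevails on this issue.
Per-issue: Issue I → patient; Issue II → patient. The patient must prevail on every issue; overall, the patient prevails.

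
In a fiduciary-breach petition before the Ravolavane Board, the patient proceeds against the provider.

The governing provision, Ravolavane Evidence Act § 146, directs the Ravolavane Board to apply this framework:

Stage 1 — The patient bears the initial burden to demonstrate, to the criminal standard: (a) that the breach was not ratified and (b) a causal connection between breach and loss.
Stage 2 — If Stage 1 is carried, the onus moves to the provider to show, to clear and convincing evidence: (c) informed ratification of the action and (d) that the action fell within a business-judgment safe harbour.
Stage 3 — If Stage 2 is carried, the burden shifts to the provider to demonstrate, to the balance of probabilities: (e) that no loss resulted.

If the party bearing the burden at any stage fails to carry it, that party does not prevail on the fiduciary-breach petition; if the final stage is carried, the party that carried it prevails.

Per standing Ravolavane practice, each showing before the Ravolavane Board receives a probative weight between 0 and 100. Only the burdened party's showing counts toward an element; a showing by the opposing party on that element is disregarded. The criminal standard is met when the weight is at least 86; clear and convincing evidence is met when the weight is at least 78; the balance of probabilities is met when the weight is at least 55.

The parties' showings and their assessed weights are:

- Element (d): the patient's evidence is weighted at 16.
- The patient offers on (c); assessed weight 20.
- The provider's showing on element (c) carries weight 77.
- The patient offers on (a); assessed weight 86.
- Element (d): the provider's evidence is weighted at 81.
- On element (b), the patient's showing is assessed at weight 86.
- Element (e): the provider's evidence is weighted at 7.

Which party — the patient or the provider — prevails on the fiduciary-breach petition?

Stage 1 (patient, the criminal standard, weight is at least 86): (a) 86 ≥ 86 — meets; (b) 86 ≥ 86 — meets.
  Stage 1 carried; the burden shifts to the provider.
Stage 2 (provider, clear and convincing evidence, weight is at least 78): (c) 77 (patient's 20 disregarded) < 78 — fails; (d) 81 (patient's 16 disregarded) ≥ 78 — meets.
  Not every element is met, so the provider fails to carry Stage 2.
The analysis ends at Stage 2; the patient prevails.

patient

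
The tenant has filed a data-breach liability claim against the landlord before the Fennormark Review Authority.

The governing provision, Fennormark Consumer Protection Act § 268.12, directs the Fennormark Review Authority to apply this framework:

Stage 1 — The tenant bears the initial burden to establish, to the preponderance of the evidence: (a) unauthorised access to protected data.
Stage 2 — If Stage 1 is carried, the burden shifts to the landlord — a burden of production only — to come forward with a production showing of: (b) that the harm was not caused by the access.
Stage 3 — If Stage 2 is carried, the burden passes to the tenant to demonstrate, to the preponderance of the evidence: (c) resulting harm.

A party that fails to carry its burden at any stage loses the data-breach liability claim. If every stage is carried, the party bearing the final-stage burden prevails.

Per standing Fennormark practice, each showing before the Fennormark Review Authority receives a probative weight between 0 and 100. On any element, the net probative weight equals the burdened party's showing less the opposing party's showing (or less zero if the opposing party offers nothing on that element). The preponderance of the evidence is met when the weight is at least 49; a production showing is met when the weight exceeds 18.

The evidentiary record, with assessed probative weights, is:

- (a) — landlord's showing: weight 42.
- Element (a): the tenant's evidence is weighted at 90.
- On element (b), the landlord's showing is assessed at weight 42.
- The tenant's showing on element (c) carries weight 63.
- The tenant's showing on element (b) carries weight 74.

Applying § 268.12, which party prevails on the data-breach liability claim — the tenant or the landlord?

landlord

Stage 1 — burden on tenant; standard: the preponderance of the evidence (weight is at least 49).
    (a): 90 − 42 = 48 < 49 [not met]
  Stage 1 not carried; the tenant fails its burden.
So the landlord prevails.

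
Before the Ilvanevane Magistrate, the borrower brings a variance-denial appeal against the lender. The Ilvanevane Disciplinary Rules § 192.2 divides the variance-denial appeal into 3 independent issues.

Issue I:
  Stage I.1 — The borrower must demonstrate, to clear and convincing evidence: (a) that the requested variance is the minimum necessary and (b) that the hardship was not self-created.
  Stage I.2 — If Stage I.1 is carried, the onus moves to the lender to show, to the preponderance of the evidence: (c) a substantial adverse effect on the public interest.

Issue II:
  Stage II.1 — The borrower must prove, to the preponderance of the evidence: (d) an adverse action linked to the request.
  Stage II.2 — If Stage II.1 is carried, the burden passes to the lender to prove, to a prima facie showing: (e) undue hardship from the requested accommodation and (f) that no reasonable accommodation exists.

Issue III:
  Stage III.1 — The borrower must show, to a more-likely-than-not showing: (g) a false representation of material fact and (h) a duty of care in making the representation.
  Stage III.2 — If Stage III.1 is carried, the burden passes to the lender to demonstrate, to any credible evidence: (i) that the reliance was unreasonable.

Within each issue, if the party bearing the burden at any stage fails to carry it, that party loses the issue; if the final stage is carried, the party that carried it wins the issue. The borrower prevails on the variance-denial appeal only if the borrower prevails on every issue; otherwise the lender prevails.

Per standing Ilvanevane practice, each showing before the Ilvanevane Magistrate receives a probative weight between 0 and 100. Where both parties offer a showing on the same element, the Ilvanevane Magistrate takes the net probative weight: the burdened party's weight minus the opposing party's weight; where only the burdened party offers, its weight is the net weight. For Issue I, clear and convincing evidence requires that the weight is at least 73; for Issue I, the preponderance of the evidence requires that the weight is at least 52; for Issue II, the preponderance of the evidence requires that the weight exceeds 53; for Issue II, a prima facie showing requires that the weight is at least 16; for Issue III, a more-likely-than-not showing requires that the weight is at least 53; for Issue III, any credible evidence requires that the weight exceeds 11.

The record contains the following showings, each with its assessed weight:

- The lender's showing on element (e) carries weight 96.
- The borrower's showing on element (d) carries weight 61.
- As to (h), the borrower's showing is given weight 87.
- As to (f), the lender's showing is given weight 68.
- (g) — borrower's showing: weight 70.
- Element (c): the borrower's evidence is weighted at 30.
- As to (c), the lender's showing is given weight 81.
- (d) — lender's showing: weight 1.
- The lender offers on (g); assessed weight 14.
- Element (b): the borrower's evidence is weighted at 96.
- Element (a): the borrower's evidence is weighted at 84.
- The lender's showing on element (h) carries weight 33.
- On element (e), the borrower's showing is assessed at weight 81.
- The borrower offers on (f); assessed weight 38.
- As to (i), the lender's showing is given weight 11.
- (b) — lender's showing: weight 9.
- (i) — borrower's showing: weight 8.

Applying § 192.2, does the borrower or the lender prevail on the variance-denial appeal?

borrower

— Issue I —
At Stage I.1 the borrower must meet clear and convincing evidence (weight is at least 73): on (a) the weight is 84, ≥ 73, so (a) meets the standard; on (b) the weight is 96 less the opposing 9 gives net 87, ≥ 73, so (b) meets the standard.
  Stage I.1 is satisfied; the onus moves to the lender.
At Stage I.2 the lender must meet the preponderance of the evidence (weight is at least 52): on (c) the weight is 81 less the opposing 30 gives net 51, which does not reach 52, so (c) does not meet the standard.
  Stage I.2 not carried; the lender fails its burden.
So the borrower prevails on this issue.
— Issue II —
Stage II.1 — burden on borrower; standard: the preponderance of the evidence (weight exceeds 53).
    (d): 61 − 1 = 60 > 53 [met]
  Stage II.1 carried; the burden shifts to the lender.
Stage II.2 — burden on lender; standard: a prima facie showing (weight is at least 16).
    (e): 96 − 81 = 15 < 16 [not met]
    (f): 68 − 38 = 30 ≥ 16 [met]
  Not every element is met, so the lender fails to carry Stage II.2.
The analysis ends at Stage II.2; the borrower prevails on this issue.
— Issue III —
At Stage III.1 the borrower must meet a more-likely-than-not showing (weight is at least 53): on (g) the weight is 70 less the opposing 14 gives net 56, which does reach 53, so (g) meets the standard; on (h) the weight is 87 less the opposing 33 gives net 54, ≥ 53, so (h) meets the standard.
  All elements met. The burden passes to the lender.
At Stage III.2 the lender must meet any credible evidence (weight exceeds 11): on (i) the weight is 11 less the opposing 8 gives net 3, which does not exceed 11, so (i) does not meet the standard.
  Not every element is met, so the lender fails to carry Stage III.2.
The analysis ends at Stage III.2; the borrower prevails on this issue.
Per-issue: Issue I → borrower; Issue II → borrower; Issue III → borrower. The borrower must prevail on every issue; overall, the borrower prevails.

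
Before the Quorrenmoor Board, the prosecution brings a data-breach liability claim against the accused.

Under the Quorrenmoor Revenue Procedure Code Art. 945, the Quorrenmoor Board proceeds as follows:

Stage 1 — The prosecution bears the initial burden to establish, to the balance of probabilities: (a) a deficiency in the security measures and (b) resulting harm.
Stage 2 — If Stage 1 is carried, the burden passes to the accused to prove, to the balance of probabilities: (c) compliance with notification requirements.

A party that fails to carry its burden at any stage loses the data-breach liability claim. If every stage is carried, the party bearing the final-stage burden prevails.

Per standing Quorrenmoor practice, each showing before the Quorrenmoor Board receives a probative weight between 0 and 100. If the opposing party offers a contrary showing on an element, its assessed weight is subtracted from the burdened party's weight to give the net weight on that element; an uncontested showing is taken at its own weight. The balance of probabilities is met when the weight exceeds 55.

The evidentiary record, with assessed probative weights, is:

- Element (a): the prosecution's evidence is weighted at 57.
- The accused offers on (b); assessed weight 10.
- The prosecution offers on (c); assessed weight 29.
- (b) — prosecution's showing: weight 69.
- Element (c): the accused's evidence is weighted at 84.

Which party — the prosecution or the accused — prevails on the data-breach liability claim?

prosecution

Stage 1 (prosecution, the balance of probabilities, weight exceeds 55): (a) 57 > 55 — meets; (b) net 69−10=59 > 55 — meets.
  Stage 1 carried; the burden shifts to the accused.
Stage 2 (accused, the balance of probabilities, weight exceeds 55): (c) net 84−29=55 ≤ 55 — fails.
  The accused does not carry Stage 2.
The prosecution prevails.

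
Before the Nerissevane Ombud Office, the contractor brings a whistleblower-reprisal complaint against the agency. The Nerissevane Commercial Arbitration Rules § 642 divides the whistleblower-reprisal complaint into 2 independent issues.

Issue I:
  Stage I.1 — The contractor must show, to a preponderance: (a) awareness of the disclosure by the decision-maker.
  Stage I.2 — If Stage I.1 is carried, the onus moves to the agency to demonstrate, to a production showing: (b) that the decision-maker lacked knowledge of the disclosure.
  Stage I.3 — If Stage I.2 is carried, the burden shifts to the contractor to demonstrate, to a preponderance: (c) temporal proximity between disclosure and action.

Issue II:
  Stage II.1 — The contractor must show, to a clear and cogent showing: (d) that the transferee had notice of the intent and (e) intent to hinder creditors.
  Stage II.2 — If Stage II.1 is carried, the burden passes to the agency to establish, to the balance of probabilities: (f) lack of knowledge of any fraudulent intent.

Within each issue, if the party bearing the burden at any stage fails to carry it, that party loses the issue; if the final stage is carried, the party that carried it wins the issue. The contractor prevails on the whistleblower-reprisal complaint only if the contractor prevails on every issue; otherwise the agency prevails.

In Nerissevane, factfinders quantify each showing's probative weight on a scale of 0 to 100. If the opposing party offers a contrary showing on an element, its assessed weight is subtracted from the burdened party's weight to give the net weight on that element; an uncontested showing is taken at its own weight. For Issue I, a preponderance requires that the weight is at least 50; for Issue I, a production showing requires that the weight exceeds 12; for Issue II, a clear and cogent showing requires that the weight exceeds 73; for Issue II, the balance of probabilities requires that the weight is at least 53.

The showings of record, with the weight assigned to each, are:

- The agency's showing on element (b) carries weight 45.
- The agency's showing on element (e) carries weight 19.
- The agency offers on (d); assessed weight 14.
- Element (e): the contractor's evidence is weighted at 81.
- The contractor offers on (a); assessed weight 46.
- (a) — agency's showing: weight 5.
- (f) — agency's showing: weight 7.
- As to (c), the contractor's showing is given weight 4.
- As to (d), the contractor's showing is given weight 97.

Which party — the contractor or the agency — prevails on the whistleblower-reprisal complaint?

— Issue I —
Stage I.1 — burden on contractor; standard: a preponderance (weight is at least 50).
    (a): 46 − 5 = 41 < 50 [not met]
  Stage I.1 not carried; the contractor fails its burden.
The analysis ends at Stage I.1; the agency prevails on this issue.
— Issue II —
At Stage II.1 the contractor must meet a clear and cogent showing (weight exceeds 73): on (d) the weight is 97 less the opposing 14 gives net 83, which does exceed 73, so (d) meets the standard; on (e) the weight is 81 less the opposing 19 gives net 62, ≤ 73, so (e) does not meet the standard.
  Stage II.1 not carried; the contractor fails its burden.
The agency prevails on this issue.
Per-issue: Issue I → agency; Issue II → agency. The contractor must prevail on every issue; overall, the agency prevails.

agency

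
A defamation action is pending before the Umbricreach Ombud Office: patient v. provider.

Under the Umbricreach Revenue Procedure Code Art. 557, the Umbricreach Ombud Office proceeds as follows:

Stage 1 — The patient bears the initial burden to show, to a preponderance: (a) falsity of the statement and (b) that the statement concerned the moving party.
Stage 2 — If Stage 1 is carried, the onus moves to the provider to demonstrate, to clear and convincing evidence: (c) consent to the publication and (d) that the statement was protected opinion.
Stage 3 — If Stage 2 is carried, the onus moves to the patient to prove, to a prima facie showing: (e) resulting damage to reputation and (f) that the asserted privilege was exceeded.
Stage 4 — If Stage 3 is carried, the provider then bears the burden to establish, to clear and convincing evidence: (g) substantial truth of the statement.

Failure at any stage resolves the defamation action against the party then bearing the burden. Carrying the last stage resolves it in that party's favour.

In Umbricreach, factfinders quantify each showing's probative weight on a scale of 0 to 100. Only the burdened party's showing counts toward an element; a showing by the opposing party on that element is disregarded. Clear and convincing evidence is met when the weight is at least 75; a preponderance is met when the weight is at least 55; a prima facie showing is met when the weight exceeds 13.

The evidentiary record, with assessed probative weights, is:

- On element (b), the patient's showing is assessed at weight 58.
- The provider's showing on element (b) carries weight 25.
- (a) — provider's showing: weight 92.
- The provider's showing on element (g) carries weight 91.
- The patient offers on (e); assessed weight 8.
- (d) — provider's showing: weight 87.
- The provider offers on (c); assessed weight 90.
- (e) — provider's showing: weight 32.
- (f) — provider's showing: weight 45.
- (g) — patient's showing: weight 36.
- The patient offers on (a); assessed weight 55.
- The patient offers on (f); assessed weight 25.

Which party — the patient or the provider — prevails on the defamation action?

At Stage 1 the patient must meet a preponderance (weight is at least 55): on (a) the weight is 55 (the provider's 92 is given no effect), which does reach 55, so (a) meets the standard; on (b) the weight is 58 (the provider's 25 is given no effect), ≥ 55, so (b) meets the standard.
  Stage 1 is satisfied; the onus moves to the provider.
At Stage 2 the provider must meet clear and convincing evidence (weight is at least 75): on (c) the weight is 90, which does reach 75, so (c) meets the standard; on (d) the weight is 87, ≥ 75, so (d) meets the standard.
  All elements met. The burden passes to the patient.
At Stage 3 the patient must meet a prima facie showing (weight exceeds 13): on (e) the weight is 8 (the provider's 32 is given no effect), which does not exceed 13, so (e) does not meet the standard; on (f) the weight is 25 (the provider's 45 is given no effect), which does exceed 13, so (f) meets the standard.
  Stage 3 not carried; the patient fails its burden.
So the provider prevails.

provider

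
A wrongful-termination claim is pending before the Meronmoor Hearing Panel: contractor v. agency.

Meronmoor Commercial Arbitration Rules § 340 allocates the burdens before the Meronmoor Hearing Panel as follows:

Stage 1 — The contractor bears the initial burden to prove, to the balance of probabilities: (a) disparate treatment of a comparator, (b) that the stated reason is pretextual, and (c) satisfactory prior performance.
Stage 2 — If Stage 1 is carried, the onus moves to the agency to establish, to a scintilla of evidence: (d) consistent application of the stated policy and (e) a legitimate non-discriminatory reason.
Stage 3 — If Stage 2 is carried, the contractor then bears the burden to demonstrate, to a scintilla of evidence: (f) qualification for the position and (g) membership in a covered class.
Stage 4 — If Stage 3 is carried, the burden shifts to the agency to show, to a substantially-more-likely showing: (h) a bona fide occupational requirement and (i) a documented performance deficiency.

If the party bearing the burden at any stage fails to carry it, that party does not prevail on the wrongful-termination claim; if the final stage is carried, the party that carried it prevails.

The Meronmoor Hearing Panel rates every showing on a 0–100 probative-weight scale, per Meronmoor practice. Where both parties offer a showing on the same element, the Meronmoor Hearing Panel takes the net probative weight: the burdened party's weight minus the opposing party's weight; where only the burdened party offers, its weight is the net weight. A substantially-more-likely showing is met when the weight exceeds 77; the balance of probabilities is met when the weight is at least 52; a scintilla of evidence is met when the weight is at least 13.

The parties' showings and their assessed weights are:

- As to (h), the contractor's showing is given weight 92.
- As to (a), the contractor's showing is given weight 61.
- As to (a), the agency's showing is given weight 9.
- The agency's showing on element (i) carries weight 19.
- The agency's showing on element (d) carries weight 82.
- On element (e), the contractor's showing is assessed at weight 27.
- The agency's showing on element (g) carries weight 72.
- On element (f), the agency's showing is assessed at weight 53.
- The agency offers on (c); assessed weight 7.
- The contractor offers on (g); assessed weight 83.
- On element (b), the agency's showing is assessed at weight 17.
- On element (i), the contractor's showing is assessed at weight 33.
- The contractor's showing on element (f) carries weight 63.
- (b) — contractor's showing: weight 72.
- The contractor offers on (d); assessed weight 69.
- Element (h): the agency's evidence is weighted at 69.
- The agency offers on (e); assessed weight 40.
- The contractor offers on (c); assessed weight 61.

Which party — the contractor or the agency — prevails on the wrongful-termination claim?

At Stage 1 the contractor must meet the balance of probabilities (weight is at least 52): on (a) the weight is 61 less the opposing 9 gives net 52, which does reach 52, so (a) meets the standard; on (b) the weight is 72 less the opposing 17 gives net 55, ≥ 52, so (b) meets the standard; on (c) the weight is 61 less the opposing 7 gives net 54, ≥ 52, so (c) meets the standard.
  Stage 1 carried; the burden shifts to the agency.
At Stage 2 the agency must meet a scintilla of evidence (weight is at least 13): on (d) the weight is 82 less the opposing 69 gives net 13, which does reach 13, so (d) meets the standard; on (e) the weight is 40 less the opposing 27 gives net 13, ≥ 13, so (e) meets the standard.
  The agency carries Stage 2; the contractor now bears the burden.
At Stage 3 the contractor must meet a scintilla of evidence (weight is at least 13): on (f) the weight is 63 less the opposing 53 gives net 10, which does not reach 13, so (f) does not meet the standard; on (g) the weight is 83 less the opposing 72 gives net 11, which does not reach 13, so (g) does not meet the standard.
  Not every element is met, so the contractor fails to carry Stage 3.
So the agency prevails.

agency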